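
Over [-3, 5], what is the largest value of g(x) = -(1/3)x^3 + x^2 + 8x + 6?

Differentiating, g'(x) = -x^2 + 2x + 8; which vanishes at x = -2 and x = 4.
Evaluating at the critical points and endpoints: g(-3) = 0; g(-2) = -10/3; g(4) = 98/3; g(5) = 88/3.
Hence the absolute maximum is 98/3 at x = 4.

98/3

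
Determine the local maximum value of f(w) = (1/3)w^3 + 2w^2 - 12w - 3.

69

f'(w) = w^2 + 4w - 12 = 0 at w = -6, 2.
Second-derivative test with f''(w) = 2w + 4: f''(-6) = -8 < 0 ⇒ local maximum; f''(2) = 8 > 0 ⇒ local minimum.
So the local maximum value is f(-6) = 69.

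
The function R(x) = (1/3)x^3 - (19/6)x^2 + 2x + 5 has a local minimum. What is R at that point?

R'(x) = x^2 - (19/3)x + 2. Setting R'(x) = 0 gives x ∈ {1/3, 6}.
R''(x) = 2x - 19/3. R''(1/3) = -17/3 < 0 ⇒ local maximum; R''(6) = 17/3 > 0 ⇒ local minimum.
So the local minimum value is R(6) = -25.

-25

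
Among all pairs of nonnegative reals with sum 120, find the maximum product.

With x + y = 120, the product is P(x) = x(120 − x).
P'(x) = 120 − 2x = 0 gives x = 60; P'' = −2 < 0, so this is the maximum.
P = 60·60 = 3600.

3600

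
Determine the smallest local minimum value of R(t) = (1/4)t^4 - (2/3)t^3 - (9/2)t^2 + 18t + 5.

-205/4

Critical points: R'(t) = t^3 - 2t^2 - 9t + 18 vanishes at t = -3, 2, 3.
Since R''(t) = 3t^2 - 4t - 9, we get R''(-3) = 30 > 0 ⇒ local minimum; R''(2) = -5 < 0 ⇒ local maximum; R''(3) = 6 > 0 ⇒ local minimum.
So the smallest local minimum value is R(-3) = -205/4.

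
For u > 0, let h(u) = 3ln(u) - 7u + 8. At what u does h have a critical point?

3/7

h'(u) = 3/u − 7 = 0 gives u = 3/7.
h''(u) = -3/u², which is negative for u > 0, so this is a local maximum.
h(3/7) = 3·ln(3/7) - 3 + 8 ≈ 2.4581.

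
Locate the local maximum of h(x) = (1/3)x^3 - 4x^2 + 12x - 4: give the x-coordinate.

2

h'(x) = x^2 - 8x + 12 = 0 at x = 2, 6.
h''(x) = 2x - 8. h''(2) = -4 < 0 ⇒ local maximum; h''(6) = 4 > 0 ⇒ local minimum.
Thus h has its local maximum at x = 2, with value 20/3.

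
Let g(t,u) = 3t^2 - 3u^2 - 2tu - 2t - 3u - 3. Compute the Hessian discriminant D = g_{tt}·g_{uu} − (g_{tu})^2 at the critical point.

-40

∂g/∂t = 6t - 2u - 2 = 0 and ∂g/∂u = -2t - 6u - 3 = 0, so (t, u) = (3/20, -11/20).
The Hessian has g_{tt} = 6, g_{uu} = -6, g_{tu} = -2, giving D = -40 < 0, so the point is a saddle point.
D = (6)·(-6) − (-2)^2 = -40.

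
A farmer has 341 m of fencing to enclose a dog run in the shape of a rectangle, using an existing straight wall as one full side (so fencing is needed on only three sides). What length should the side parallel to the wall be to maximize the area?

341/2

Let the sides perpendicular to the wall have length x and the parallel side y, so 2x + y = 341 and the area is A = xy = x(341 − 2x).
A'(x) = 341 − 4x = 0 gives x = 341/4, and A''(x) = −4 < 0 confirms a maximum.
Then y = 341 − 2·341/4 = 341/2 and A = 116281/8.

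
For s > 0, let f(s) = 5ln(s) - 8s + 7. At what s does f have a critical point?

5/8

f'(s) = 5/s − 8 = 0 gives s = 5/8.
f''(s) = -5/s², which is negative for s > 0, so this is a local maximum.
f(5/8) = 5·ln(5/8) - 5 + 7 ≈ -0.3500.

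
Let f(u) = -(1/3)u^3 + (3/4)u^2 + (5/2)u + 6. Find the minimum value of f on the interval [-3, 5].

The derivative is -u^2 + (3/2)u + 5/2, which vanishes at u = -1 and u = 5/2.
Evaluating at the critical points and endpoints: f(-3) = 57/4; f(-1) = 55/12; f(5/2) = 563/48; f(5) = -53/12.
So the minimum is f(5) = -53/12.

-53/12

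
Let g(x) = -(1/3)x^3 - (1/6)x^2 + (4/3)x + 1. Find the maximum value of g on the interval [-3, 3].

The derivative is -x^2 - (1/3)x + 4/3, which vanishes at x = -4/3 and x = 1.
Compare values at every candidate in [-3, 3]: g(-3) = 9/2; g(-4/3) = -23/81; g(1) = 11/6; g(3) = -11/2.
So the maximum is g(-3) = 9/2.

9/2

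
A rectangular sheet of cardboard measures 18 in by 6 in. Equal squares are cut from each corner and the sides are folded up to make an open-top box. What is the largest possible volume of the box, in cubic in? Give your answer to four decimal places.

68.1621

With cut size x, the volume is V(x) = x(18 − 2x)(6 − 2x) for 0 < x < 3.
V'(x) = 12x^2 − 96x + 108. Setting V'(x) = 0 gives x ≈ 1.3542 (the root in (0, 3)).
V''(x) = 24x − 96 is negative there, so this is the maximum; V ≈ 68.1621.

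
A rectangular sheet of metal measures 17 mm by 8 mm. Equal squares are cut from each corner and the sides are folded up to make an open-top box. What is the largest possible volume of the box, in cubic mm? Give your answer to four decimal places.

With cut size x, the volume is V(x) = x(17 − 2x)(8 − 2x) for 0 < x < 4.
V'(x) = 12x^2 − 100x + 136. Setting V'(x) = 0 gives x ≈ 1.7115 (the root in (0, 4)).
V''(x) = 24x − 100 is negative there, so this is the maximum; V ≈ 106.3559.

106.3559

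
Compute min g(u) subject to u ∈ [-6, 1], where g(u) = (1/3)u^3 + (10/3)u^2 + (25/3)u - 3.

The derivative is u^2 + (20/3)u + 25/3, which vanishes at u = -5 and u = -5/3.
Candidates: g(-6) = -5,  g(-5) = -3,  g(-5/3) = -743/81,  g(1) = 9.
Hence the absolute minimum is -743/81 at u = -5/3.

-743/81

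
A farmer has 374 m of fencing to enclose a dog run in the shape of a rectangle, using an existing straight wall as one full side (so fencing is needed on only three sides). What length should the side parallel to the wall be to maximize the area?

187

Let the sides perpendicular to the wall have length x and the parallel side y, so 2x + y = 374 and the area is A = xy = x(374 − 2x).
A'(x) = 374 − 4x = 0 gives x = 187/2, and A''(x) = −4 < 0 confirms a maximum.
Then y = 374 − 2·187/2 = 187 and A = 34969/2.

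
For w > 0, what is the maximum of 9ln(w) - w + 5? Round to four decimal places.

15.7750

P'(w) = 9/w − 1 = 0 gives w = 9.
P''(w) = -9/w², which is negative for w > 0, so this is a local maximum.
P(9) = 9·ln(9) - 9 + 5 ≈ 15.7750.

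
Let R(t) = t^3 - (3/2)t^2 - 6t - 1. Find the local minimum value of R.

-11

Critical points: R'(t) = 3t^2 - 3t - 6 vanishes at t = -1, 2.
Second-derivative test with R''(t) = 6t - 3: R''(-1) = -9 < 0 ⇒ local maximum; R''(2) = 9 > 0 ⇒ local minimum.
The local minimum is R(2) = -11.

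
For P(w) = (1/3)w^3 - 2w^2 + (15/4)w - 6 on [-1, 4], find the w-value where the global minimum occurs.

-1

The derivative is w^2 - 4w + 15/4, which vanishes at w = 3/2 and w = 5/2.
Candidates: P(-1) = -145/12, P(3/2) = -15/4, P(5/2) = -47/12, P(4) = -5/3.
So the minimum is P(-1) = -145/12.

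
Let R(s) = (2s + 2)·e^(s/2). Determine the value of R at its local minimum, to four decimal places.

-0.8925

By the product rule, R'(s) = (s + 3)·e^(s/2). Since e^(s/2) > 0, the only critical point is s = -3.
R''(-3) has the same sign as 1 > 0, so this is a local minimum.
R(-3) = (-4)·e^(-3/2) ≈ -0.8925.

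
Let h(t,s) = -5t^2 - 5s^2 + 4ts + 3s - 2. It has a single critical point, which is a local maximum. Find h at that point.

∂h/∂t = -10t + 4s = 0 and ∂h/∂s = 4t - 10s + 3 = 0, so (t, s) = (1/7, 5/14).
The Hessian has h_{tt} = -10, h_{ss} = -10, h_{ts} = 4, giving D = 84 > 0 with h_{tt} < 0, so the point is a local maximum.
h(1/7, 5/14) = -41/28.

-41/28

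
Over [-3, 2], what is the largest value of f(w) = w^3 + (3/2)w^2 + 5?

Differentiating, f'(w) = 3w^2 + 3w; which vanishes at w = -1 and w = 0.
Candidates: f(-3) = -17/2; f(-1) = 11/2; f(0) = 5; f(2) = 19.
Hence the absolute maximum is 19 at w = 2.

19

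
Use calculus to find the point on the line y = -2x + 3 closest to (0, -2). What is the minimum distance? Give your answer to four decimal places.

Minimize D(x)^2 = (x + 0)^2 + (-2x + 5)^2.
d/dx[D^2] = 2(x + 0) + 2·(-2)·(-2x + 5) = 0 ⇒ x = 2.
Then y = -1 and the distance is √(5) ≈ 2.2361.

2.2361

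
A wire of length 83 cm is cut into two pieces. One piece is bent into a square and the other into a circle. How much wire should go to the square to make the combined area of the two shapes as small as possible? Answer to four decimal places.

Let x be the length used for the square. Square side x/4; circle radius (83−x)/(2π).
A(x) = (x/4)² + π·((83−x)/(2π))² = x²/16 + (83−x)²/(4π) for 0 ≤ x ≤ 83. A'(x) = x/8 − (83−x)/(2π) = 0 gives x = 4·83/(π+4) ≈ 46.4882.
A'' = 1/8 + 1/(2π) > 0, so this gives the minimum combined area; x ≈ 46.4882 cm to the square.

46.4882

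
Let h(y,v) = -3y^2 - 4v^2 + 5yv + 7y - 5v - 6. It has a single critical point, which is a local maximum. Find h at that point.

-42/23

∂h/∂y = -6y + 5v + 7 = 0 and ∂h/∂v = 5y - 8v - 5 = 0, so (y, v) = (31/23, 5/23).
The Hessian has h_{yy} = -6, h_{vv} = -8, h_{yv} = 5, giving D = 23 > 0 with h_{yy} < 0, so the point is a local maximum.
h(31/23, 5/23) = -42/23.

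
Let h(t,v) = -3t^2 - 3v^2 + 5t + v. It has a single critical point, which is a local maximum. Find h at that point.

∂h/∂t = -6t + 5 = 0 and ∂h/∂v = -6v + 1 = 0, so (t, v) = (5/6, 1/6).
The Hessian has h_{tt} = -6, h_{vv} = -6, h_{tv} = 0, giving D = 36 > 0 with h_{tt} < 0, so the point is a local maximum.
h(5/6, 1/6) = 13/6.

13/6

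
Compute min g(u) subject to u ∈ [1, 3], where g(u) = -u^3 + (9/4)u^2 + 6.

-3/4

g'(u) = -3u^2 + (9/2)u, whose only zero in [1, 3] is u = 3/2.
Candidates: g(1) = 29/4; g(3/2) = 123/16; g(3) = -3/4.
Hence the absolute minimum is -3/4 at u = 3.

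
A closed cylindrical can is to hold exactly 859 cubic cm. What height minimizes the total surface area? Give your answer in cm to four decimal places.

10.3031

With radius r and height h, πr²h = 859 so h = 859/(πr²), and S(r) = 2πr² + 2πrh = 2πr² + 2·859/r.
S'(r) = 4πr − 2·859/r² = 0 ⇒ r³ = 859/(2π), so r ≈ 5.1515 and h = 2r ≈ 10.3031.
S''(r) = 4π + 4·859/r³ > 0, so this is the minimum; S ≈ 500.2380.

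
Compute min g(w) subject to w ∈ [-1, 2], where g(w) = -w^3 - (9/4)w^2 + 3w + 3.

-8

g'(w) = -3w^2 - (9/2)w + 3, whose only zero in [-1, 2] is w = 1/2.
Compare values at every candidate in [-1, 2]: g(-1) = -5/4; g(1/2) = 61/16; g(2) = -8.
The minimum over the interval is -8, attained at w = 2.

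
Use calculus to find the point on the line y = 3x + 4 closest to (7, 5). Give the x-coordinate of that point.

Minimize D(x)^2 = (x - 7)^2 + (3x - 1)^2.
d/dx[D^2] = 2(x - 7) + 2·3·(3x - 1) = 0 ⇒ x = 1.
Then y = 7 and the distance is √(40) ≈ 6.3246.

1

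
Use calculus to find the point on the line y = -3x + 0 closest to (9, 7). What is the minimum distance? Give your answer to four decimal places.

Minimize D(x)^2 = (x - 9)^2 + (-3x - 7)^2.
d/dx[D^2] = 2(x - 9) + 2·(-3)·(-3x - 7) = 0 ⇒ x = -6/5.
Then y = 18/5 and the distance is √(578/5) ≈ 10.7517.

10.7517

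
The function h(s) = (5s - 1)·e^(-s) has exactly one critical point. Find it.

h'(s) = 5·e^(-s) + (5s - 1)·(-1)·e^(-s) = (-5s + 6)·e^(-s). Since e^(-s) > 0, the only critical point is s = 6/5.
h''(6/5) has the same sign as -5 < 0, so this is a local maximum.
h(6/5) = (5)·e^(-6/5) ≈ 1.5060.

6/5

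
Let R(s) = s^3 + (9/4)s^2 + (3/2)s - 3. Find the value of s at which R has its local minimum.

-1/2

R'(s) = 3s^2 + (9/2)s + 3/2 = 0 at s = -1, -1/2.
Since R''(s) = 6s + 9/2, we get R''(-1) = -3/2 < 0 ⇒ local maximum; R''(-1/2) = 3/2 > 0 ⇒ local minimum.
So the local minimum value is R(-1/2) = -53/16.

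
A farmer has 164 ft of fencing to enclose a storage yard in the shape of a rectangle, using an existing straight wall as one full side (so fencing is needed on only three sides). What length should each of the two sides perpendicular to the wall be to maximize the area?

41

Let the sides perpendicular to the wall have length x and the parallel side y, so 2x + y = 164 and the area is A = xy = x(164 − 2x).
A'(x) = 164 − 4x = 0 gives x = 41, and A''(x) = −4 < 0 confirms a maximum.
Then y = 164 − 2·41 = 82 and A = 3362.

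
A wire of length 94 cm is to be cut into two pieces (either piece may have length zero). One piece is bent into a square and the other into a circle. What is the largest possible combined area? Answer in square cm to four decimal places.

703.1465

Let x be the length used for the square. Square side x/4; circle radius (94−x)/(2π).
A(x) = (x/4)² + π·((94−x)/(2π))² = x²/16 + (94−x)²/(4π) for 0 ≤ x ≤ 94. A'(x) = x/8 − (94−x)/(2π) = 0 gives x = 4·94/(π+4) ≈ 52.6493.
A'' > 0, so the interior critical point is a minimum; the maximum is at an endpoint. A(0) = 703.1465 and A(94) = 552.2500, so the largest area is 703.1465.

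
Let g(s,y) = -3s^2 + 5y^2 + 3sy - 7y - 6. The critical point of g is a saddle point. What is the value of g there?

∂g/∂s = -6s + 3y = 0 and ∂g/∂y = 3s + 10y - 7 = 0, so (s, y) = (7/23, 14/23).
The Hessian has g_{ss} = -6, g_{yy} = 10, g_{sy} = 3, giving D = -69 < 0, so the point is a saddle point.
g(7/23, 14/23) = -187/23.

-187/23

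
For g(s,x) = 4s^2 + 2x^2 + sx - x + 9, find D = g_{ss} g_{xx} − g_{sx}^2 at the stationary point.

∂g/∂s = 8s + x = 0 and ∂g/∂x = s + 4x - 1 = 0, so (s, x) = (-1/31, 8/31).
The Hessian has g_{ss} = 8, g_{xx} = 4, g_{sx} = 1, giving D = 31 > 0 with g_{ss} > 0, so the point is a local minimum.
D = (8)·(4) − (1)^2 = 31.

31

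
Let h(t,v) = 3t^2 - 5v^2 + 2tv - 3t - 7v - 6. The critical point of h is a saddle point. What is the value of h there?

-81/16

∂h/∂t = 6t + 2v - 3 = 0 and ∂h/∂v = 2t - 10v - 7 = 0, so (t, v) = (11/16, -9/16).
The Hessian has h_{tt} = 6, h_{vv} = -10, h_{tv} = 2, giving D = -64 < 0, so the point is a saddle point.
h(11/16, -9/16) = -81/16.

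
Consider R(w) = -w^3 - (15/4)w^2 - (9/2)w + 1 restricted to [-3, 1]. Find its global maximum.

R'(w) = -3w^2 - (15/2)w - 9/2, which vanishes at w = -3/2 and w = -1.
Compare values at every candidate in [-3, 1]: R(-3) = 31/4; R(-3/2) = 43/16; R(-1) = 11/4; R(1) = -33/4.
So the maximum is R(-3) = 31/4.

31/4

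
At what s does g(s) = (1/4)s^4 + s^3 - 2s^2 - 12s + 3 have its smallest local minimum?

2

Critical points: g'(s) = s^3 + 3s^2 - 4s - 12 vanishes at s = -3, -2, 2.
Since g''(s) = 3s^2 + 6s - 4, we get g''(-3) = 5 > 0 ⇒ local minimum; g''(-2) = -4 < 0 ⇒ local maximum; g''(2) = 20 > 0 ⇒ local minimum.
Thus g has its smallest local minimum at s = 2, with value -17.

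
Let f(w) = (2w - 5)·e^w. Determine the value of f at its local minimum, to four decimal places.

f'(w) = 2·e^w + (2w - 5)·1·e^w = (2w - 3)·e^w. Since e^w > 0, the only critical point is w = 3/2.
f''(3/2) has the same sign as 2 > 0, so this is a local minimum.
f(3/2) = (-2)·e^(3/2) ≈ -8.9634.

-8.9634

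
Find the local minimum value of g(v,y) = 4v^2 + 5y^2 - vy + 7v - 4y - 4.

∂g/∂v = 8v - y + 7 = 0 and ∂g/∂y = -v + 10y - 4 = 0, so (v, y) = (-66/79, 25/79).
The Hessian has g_{vv} = 8, g_{yy} = 10, g_{vy} = -1, giving D = 79 > 0 with g_{vv} > 0, so the point is a local minimum.
g(-66/79, 25/79) = -597/79.

-597/79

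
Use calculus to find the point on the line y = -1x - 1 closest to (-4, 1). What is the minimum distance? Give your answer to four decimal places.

Minimize D(x)^2 = (x + 4)^2 + (-x - 2)^2.
d/dx[D^2] = 2(x + 4) + 2·(-1)·(-x - 2) = 0 ⇒ x = -3.
Then y = 2 and the distance is √(2) ≈ 1.4142.

1.4142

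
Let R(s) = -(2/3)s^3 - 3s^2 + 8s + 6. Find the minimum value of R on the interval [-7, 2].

Differentiating, R'(s) = -2s^2 - 6s + 8; which vanishes at s = -4 and s = 1.
Compare values at every candidate in [-7, 2]: R(-7) = 95/3, R(-4) = -94/3, R(1) = 31/3, R(2) = 14/3.
So the minimum is R(-4) = -94/3.

-94/3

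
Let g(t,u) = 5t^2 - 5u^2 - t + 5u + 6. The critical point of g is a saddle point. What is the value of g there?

36/5

∂g/∂t = 10t - 1 = 0 and ∂g/∂u = -10u + 5 = 0, so (t, u) = (1/10, 1/2).
The Hessian has g_{tt} = 10, g_{uu} = -10, g_{tu} = 0, giving D = -100 < 0, so the point is a saddle point.
g(1/10, 1/2) = 36/5.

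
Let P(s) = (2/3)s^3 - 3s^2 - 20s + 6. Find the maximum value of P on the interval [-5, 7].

86/3

The derivative is 2s^2 - 6s - 20, which vanishes at s = -2 and s = 5.
Evaluating at the critical points and endpoints: P(-5) = -157/3, P(-2) = 86/3, P(5) = -257/3, P(7) = -157/3.
The maximum over the interval is 86/3, attained at s = -2.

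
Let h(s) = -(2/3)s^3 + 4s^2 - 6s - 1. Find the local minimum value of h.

h'(s) = -2s^2 + 8s - 6. Setting h'(s) = 0 gives s ∈ {1, 3}.
Since h''(s) = -4s + 8, we get h''(1) = 4 > 0 ⇒ local minimum; h''(3) = -4 < 0 ⇒ local maximum.
So the local minimum value is h(1) = -11/3.

-11/3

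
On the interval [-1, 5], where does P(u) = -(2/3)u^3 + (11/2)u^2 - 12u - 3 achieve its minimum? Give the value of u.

P'(u) = -2u^2 + 11u - 12, which vanishes at u = 3/2 and u = 4.
Compare values at every candidate in [-1, 5]: P(-1) = 91/6, P(3/2) = -87/8, P(4) = -17/3, P(5) = -53/6.
Hence the absolute minimum is -87/8 at u = 3/2.

3/2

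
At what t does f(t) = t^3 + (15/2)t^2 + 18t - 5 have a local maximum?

f'(t) = 3t^2 + 15t + 18 = 0 at t = -3, -2.
Second-derivative test with f''(t) = 6t + 15: f''(-3) = -3 < 0 ⇒ local maximum; f''(-2) = 3 > 0 ⇒ local minimum.
So the local maximum value is f(-3) = -37/2.

-3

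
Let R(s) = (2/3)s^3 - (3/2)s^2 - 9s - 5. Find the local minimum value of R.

Critical points: R'(s) = 2s^2 - 3s - 9 vanishes at s = -3/2, 3.
Second-derivative test with R''(s) = 4s - 3: R''(-3/2) = -9 < 0 ⇒ local maximum; R''(3) = 9 > 0 ⇒ local minimum.
Thus R has its local minimum at s = 3, with value -55/2.

-55/2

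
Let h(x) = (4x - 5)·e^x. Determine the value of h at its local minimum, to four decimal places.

h'(x) = 4·e^x + (4x - 5)·1·e^x = (4x - 1)·e^x. Since e^x > 0, the only critical point is x = 1/4.
h''(1/4) has the same sign as 4 > 0, so this is a local minimum.
h(1/4) = (-4)·e^(1/4) ≈ -5.1361.

-5.1361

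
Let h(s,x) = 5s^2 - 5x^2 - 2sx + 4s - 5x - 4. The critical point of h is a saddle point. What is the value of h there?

∂h/∂s = 10s - 2x + 4 = 0 and ∂h/∂x = -2s - 10x - 5 = 0, so (s, x) = (-25/52, -21/52).
The Hessian has h_{ss} = 10, h_{xx} = -10, h_{sx} = -2, giving D = -104 < 0, so the point is a saddle point.
h(-25/52, -21/52) = -411/104.

-411/104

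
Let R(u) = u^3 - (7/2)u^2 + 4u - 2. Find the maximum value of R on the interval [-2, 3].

Differentiating, R'(u) = 3u^2 - 7u + 4; which vanishes at u = 1 and u = 4/3.
Compare values at every candidate in [-2, 3]: R(-2) = -32, R(1) = -1/2, R(4/3) = -14/27, R(3) = 11/2.
So the maximum is R(3) = 11/2.

11/2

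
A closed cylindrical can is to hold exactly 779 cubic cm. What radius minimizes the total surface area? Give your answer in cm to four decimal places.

4.9864

With radius r and height h, πr²h = 779 so h = 779/(πr²), and S(r) = 2πr² + 2πrh = 2πr² + 2·779/r.
S'(r) = 4πr − 2·779/r² = 0 ⇒ r³ = 779/(2π), so r ≈ 4.9864 and h = 2r ≈ 9.9728.
S''(r) = 4π + 4·779/r³ > 0, so this is the minimum; S ≈ 468.6761.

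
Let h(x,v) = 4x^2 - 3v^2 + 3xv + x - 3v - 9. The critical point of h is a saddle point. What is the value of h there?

∂h/∂x = 8x + 3v + 1 = 0 and ∂h/∂v = 3x - 6v - 3 = 0, so (x, v) = (1/19, -9/19).
The Hessian has h_{xx} = 8, h_{vv} = -6, h_{xv} = 3, giving D = -57 < 0, so the point is a saddle point.
h(1/19, -9/19) = -157/19.

-157/19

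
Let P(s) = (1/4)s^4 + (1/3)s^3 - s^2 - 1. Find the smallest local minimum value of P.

-11/3

P'(s) = s^3 + s^2 - 2s = 0 at s = -2, 0, 1.
Second-derivative test with P''(s) = 3s^2 + 2s - 2: P''(-2) = 6 > 0 ⇒ local minimum; P''(0) = -2 < 0 ⇒ local maximum; P''(1) = 3 > 0 ⇒ local minimum.
So the smallest local minimum value is P(-2) = -11/3.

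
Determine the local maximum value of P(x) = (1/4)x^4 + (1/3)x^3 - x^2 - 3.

-3

P'(x) = x^3 + x^2 - 2x. Setting P'(x) = 0 gives x ∈ {-2, 0, 1}.
P''(x) = 3x^2 + 2x - 2. P''(-2) = 6 > 0 ⇒ local minimum; P''(0) = -2 < 0 ⇒ local maximum; P''(1) = 3 > 0 ⇒ local minimum.
Thus P has its local maximum at x = 0, with value -3.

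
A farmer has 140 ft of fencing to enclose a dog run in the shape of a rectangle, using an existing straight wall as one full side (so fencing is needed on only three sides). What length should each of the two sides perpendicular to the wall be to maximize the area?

Let the sides perpendicular to the wall have length x and the parallel side y, so 2x + y = 140 and the area is A = xy = x(140 − 2x).
A'(x) = 140 − 4x = 0 gives x = 35, and A''(x) = −4 < 0 confirms a maximum.
Then y = 140 − 2·35 = 70 and A = 2450.

35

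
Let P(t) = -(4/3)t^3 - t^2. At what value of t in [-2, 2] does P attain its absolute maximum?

-2

P'(t) = -4t^2 - 2t, which vanishes at t = -1/2 and t = 0.
Candidates: P(-2) = 20/3,  P(-1/2) = -1/12,  P(0) = 0,  P(2) = -44/3.
The maximum over the interval is 20/3, attained at t = -2.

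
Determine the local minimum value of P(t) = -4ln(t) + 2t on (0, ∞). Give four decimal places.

1.2274

P'(t) = -4/t + 2 = 0 gives t = 2.
P''(t) = 4/t², which is positive for t > 0, so this is a local minimum.
P(2) = -4·ln(2) + 4 ≈ 1.2274.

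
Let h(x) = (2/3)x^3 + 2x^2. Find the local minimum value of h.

0

h'(x) = 2x^2 + 4x = 0 at x = -2, 0.
h''(x) = 4x + 4. h''(-2) = -4 < 0 ⇒ local maximum; h''(0) = 4 > 0 ⇒ local minimum.
Thus h has its local minimum at x = 0, with value 0.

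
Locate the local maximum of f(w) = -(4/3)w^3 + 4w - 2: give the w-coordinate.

f'(w) = -4w^2 + 4 = 0 at w = -1, 1.
f''(w) = -8w. f''(-1) = 8 > 0 ⇒ local minimum; f''(1) = -8 < 0 ⇒ local maximum.
Thus f has its local maximum at w = 1, with value 2/3.

1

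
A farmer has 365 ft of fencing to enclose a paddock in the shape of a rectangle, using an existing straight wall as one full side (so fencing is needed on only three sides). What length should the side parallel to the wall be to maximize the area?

Let the sides perpendicular to the wall have length x and the parallel side y, so 2x + y = 365 and the area is A = xy = x(365 − 2x).
A'(x) = 365 − 4x = 0 gives x = 365/4, and A''(x) = −4 < 0 confirms a maximum.
Then y = 365 − 2·365/4 = 365/2 and A = 133225/8.

365/2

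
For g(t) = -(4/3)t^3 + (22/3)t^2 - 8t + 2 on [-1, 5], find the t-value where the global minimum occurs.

5

g'(t) = -4t^2 + (44/3)t - 8, which vanishes at t = 2/3 and t = 3.
Candidates: g(-1) = 56/3; g(2/3) = -38/81; g(3) = 8; g(5) = -64/3.
The minimum over the interval is -64/3, attained at t = 5.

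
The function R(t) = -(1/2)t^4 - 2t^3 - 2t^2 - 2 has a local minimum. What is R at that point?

R'(t) = -2t^3 - 6t^2 - 4t. Setting R'(t) = 0 gives t ∈ {-2, -1, 0}.
R''(t) = -6t^2 - 12t - 4. R''(-2) = -4 < 0 ⇒ local maximum; R''(-1) = 2 > 0 ⇒ local minimum; R''(0) = -4 < 0 ⇒ local maximum.
The local minimum is R(-1) = -5/2.

-5/2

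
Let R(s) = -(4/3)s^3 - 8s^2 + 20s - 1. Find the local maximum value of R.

R'(s) = -4s^2 - 16s + 20 = 0 at s = -5, 1.
Since R''(s) = -8s - 16, we get R''(-5) = 24 > 0 ⇒ local minimum; R''(1) = -24 < 0 ⇒ local maximum.
Thus R has its local maximum at s = 1, with value 29/3.

29/3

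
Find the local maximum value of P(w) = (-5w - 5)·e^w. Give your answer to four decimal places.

Differentiating with the product rule gives P'(w) = (-5w - 10)·e^w. Since e^w > 0, the only critical point is w = -2.
P''(-2) has the same sign as -5 < 0, so this is a local maximum.
P(-2) = (5)·e^(-2) ≈ 0.6767.

0.6767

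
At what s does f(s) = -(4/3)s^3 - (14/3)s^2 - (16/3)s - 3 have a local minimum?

Critical points: f'(s) = -4s^2 - (28/3)s - 16/3 vanishes at s = -4/3, -1.
f''(s) = -8s - 28/3. f''(-4/3) = 4/3 > 0 ⇒ local minimum; f''(-1) = -4/3 < 0 ⇒ local maximum.
The local minimum is f(-4/3) = -83/81.

-4/3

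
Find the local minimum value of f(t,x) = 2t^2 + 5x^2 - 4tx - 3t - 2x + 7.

91/24

∂f/∂t = 4t - 4x - 3 = 0 and ∂f/∂x = -4t + 10x - 2 = 0, so (t, x) = (19/12, 5/6).
The Hessian has f_{tt} = 4, f_{xx} = 10, f_{tx} = -4, giving D = 24 > 0 with f_{tt} > 0, so the point is a local minimum.
f(19/12, 5/6) = 91/24.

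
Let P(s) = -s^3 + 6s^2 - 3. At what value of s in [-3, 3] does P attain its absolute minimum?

The derivative is -3s^2 + 12s, whose only zero in [-3, 3] is s = 0.
Compare values at every candidate in [-3, 3]: P(-3) = 78, P(0) = -3, P(3) = 24.
The minimum over the interval is -3, attained at s = 0.

0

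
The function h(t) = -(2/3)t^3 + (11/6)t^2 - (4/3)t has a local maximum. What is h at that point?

-8/81

h'(t) = -2t^2 + (11/3)t - 4/3 = 0 at t = 1/2, 4/3.
h''(t) = -4t + 11/3. h''(1/2) = 5/3 > 0 ⇒ local minimum; h''(4/3) = -5/3 < 0 ⇒ local maximum.
Thus h has its local maximum at t = 4/3, with value -8/81.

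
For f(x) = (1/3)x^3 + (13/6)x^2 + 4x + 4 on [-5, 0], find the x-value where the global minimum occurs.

Differentiating, f'(x) = x^2 + (13/3)x + 4; which vanishes at x = -3 and x = -4/3.
Candidates: f(-5) = -7/2; f(-3) = 5/2; f(-4/3) = 140/81; f(0) = 4.
The minimum over the interval is -7/2, attained at x = -5.

-5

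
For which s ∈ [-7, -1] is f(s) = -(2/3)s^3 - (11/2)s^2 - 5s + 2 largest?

The derivative is -2s^2 - 11s - 5, whose only zero in [-7, -1] is s = -5.
Evaluating at the critical points and endpoints: f(-7) = -23/6, f(-5) = -163/6, f(-1) = 13/6.
So the maximum is f(-1) = 13/6.

-1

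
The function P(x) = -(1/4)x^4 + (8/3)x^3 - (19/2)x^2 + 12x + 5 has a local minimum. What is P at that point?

29/4

P'(x) = -x^3 + 8x^2 - 19x + 12. Setting P'(x) = 0 gives x ∈ {1, 3, 4}.
Since P''(x) = -3x^2 + 16x - 19, we get P''(1) = -6 < 0 ⇒ local maximum; P''(3) = 2 > 0 ⇒ local minimum; P''(4) = -3 < 0 ⇒ local maximum.
The local minimum is P(3) = 29/4.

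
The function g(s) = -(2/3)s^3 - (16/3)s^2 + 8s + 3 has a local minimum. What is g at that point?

-93

Critical points: g'(s) = -2s^2 - (32/3)s + 8 vanishes at s = -6, 2/3.
g''(s) = -4s - 32/3. g''(-6) = 40/3 > 0 ⇒ local minimum; g''(2/3) = -40/3 < 0 ⇒ local maximum.
Thus g has its local minimum at s = -6, with value -93.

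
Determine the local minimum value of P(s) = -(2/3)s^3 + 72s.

P'(s) = -2s^2 + 72 = 0 at s = -6, 6.
Second-derivative test with P''(s) = -4s: P''(-6) = 24 > 0 ⇒ local minimum; P''(6) = -24 < 0 ⇒ local maximum.
The local minimum is P(-6) = -288.

-288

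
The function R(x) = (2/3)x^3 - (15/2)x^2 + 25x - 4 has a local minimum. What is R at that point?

R'(x) = 2x^2 - 15x + 25 = 0 at x = 5/2, 5.
Since R''(x) = 4x - 15, we get R''(5/2) = -5 < 0 ⇒ local maximum; R''(5) = 5 > 0 ⇒ local minimum.
So the local minimum value is R(5) = 101/6.

101/6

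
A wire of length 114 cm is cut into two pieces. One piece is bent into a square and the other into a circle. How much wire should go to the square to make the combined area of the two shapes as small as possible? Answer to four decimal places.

63.8513

Let x be the length used for the square. Square side x/4; circle radius (114−x)/(2π).
A(x) = (x/4)² + π·((114−x)/(2π))² = x²/16 + (114−x)²/(4π) for 0 ≤ x ≤ 114. A'(x) = x/8 − (114−x)/(2π) = 0 gives x = 4·114/(π+4) ≈ 63.8513.
A'' = 1/8 + 1/(2π) > 0, so this gives the minimum combined area; x ≈ 63.8513 cm to the square.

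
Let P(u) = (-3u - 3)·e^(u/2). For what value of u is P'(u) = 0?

-3

By the product rule, P'(u) = (-(3/2)u - 9/2)·e^(u/2). Since e^(u/2) > 0, the only critical point is u = -3.
P''(-3) has the same sign as -3/2 < 0, so this is a local maximum.
P(-3) = (6)·e^(-3/2) ≈ 1.3388.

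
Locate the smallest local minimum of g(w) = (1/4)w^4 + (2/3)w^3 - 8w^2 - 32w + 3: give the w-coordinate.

Critical points: g'(w) = w^3 + 2w^2 - 16w - 32 vanishes at w = -4, -2, 4.
Second-derivative test with g''(w) = 3w^2 + 4w - 16: g''(-4) = 16 > 0 ⇒ local minimum; g''(-2) = -12 < 0 ⇒ local maximum; g''(4) = 48 > 0 ⇒ local minimum.
Thus g has its smallest local minimum at w = 4, with value -439/3.

4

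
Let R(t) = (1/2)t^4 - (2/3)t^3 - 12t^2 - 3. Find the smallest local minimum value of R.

R'(t) = 2t^3 - 2t^2 - 24t. Setting R'(t) = 0 gives t ∈ {-3, 0, 4}.
Since R''(t) = 6t^2 - 4t - 24, we get R''(-3) = 42 > 0 ⇒ local minimum; R''(0) = -24 < 0 ⇒ local maximum; R''(4) = 56 > 0 ⇒ local minimum.
The smallest local minimum is R(4) = -329/3.

-329/3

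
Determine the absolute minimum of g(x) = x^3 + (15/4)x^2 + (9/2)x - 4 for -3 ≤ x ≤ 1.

-43/4

The derivative is 3x^2 + (15/2)x + 9/2, which vanishes at x = -3/2 and x = -1.
Evaluating at the critical points and endpoints: g(-3) = -43/4,  g(-3/2) = -91/16,  g(-1) = -23/4,  g(1) = 21/4.
Hence the absolute minimum is -43/4 at x = -3.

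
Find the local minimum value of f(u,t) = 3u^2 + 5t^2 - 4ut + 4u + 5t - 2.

-323/44

∂f/∂u = 6u - 4t + 4 = 0 and ∂f/∂t = -4u + 10t + 5 = 0, so (u, t) = (-15/11, -23/22).
The Hessian has f_{uu} = 6, f_{tt} = 10, f_{ut} = -4, giving D = 44 > 0 with f_{uu} > 0, so the point is a local minimum.
f(-15/11, -23/22) = -323/44.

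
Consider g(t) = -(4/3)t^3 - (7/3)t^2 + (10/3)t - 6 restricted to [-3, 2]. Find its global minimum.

-58/3

g'(t) = -4t^2 - (14/3)t + 10/3, which vanishes at t = -5/3 and t = 1/2.
Compare values at every candidate in [-3, 2]: g(-3) = -1; g(-5/3) = -961/81; g(1/2) = -61/12; g(2) = -58/3.
The minimum over the interval is -58/3, attained at t = 2.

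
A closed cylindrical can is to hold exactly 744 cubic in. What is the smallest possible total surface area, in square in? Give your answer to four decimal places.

With radius r and height h, πr²h = 744 so h = 744/(πr²), and S(r) = 2πr² + 2πrh = 2πr² + 2·744/r.
S'(r) = 4πr − 2·744/r² = 0 ⇒ r³ = 744/(2π), so r ≈ 4.9106 and h = 2r ≈ 9.8211.
S''(r) = 4π + 4·744/r³ > 0, so this is the minimum; S ≈ 454.5306.

454.5306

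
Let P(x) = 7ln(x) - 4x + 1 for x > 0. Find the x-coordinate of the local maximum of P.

P'(x) = 7/x − 4 = 0 gives x = 7/4.
P''(x) = -7/x², which is negative for x > 0, so this is a local maximum.
P(7/4) = 7·ln(7/4) - 7 + 1 ≈ -2.0827.

7/4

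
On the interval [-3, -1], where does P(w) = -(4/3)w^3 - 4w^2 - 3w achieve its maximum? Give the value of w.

-3

Differentiating, P'(w) = -4w^2 - 8w - 3; whose only zero in [-3, -1] is w = -3/2.
Evaluating at the critical points and endpoints: P(-3) = 9; P(-3/2) = 0; P(-1) = 1/3.
The maximum over the interval is 9, attained at w = -3.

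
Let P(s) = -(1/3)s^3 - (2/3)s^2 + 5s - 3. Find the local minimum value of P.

-15

P'(s) = -s^2 - (4/3)s + 5. Setting P'(s) = 0 gives s ∈ {-3, 5/3}.
Since P''(s) = -2s - 4/3, we get P''(-3) = 14/3 > 0 ⇒ local minimum; P''(5/3) = -14/3 < 0 ⇒ local maximum.
Thus P has its local minimum at s = -3, with value -15.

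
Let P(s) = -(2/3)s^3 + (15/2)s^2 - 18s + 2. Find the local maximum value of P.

20

P'(s) = -2s^2 + 15s - 18 = 0 at s = 3/2, 6.
Second-derivative test with P''(s) = -4s + 15: P''(3/2) = 9 > 0 ⇒ local minimum; P''(6) = -9 < 0 ⇒ local maximum.
The local maximum is P(6) = 20.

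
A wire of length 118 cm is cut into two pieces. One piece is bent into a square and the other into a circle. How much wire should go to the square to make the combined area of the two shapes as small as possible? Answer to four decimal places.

Let x be the length used for the square. Square side x/4; circle radius (118−x)/(2π).
A(x) = (x/4)² + π·((118−x)/(2π))² = x²/16 + (118−x)²/(4π) for 0 ≤ x ≤ 118. A'(x) = x/8 − (118−x)/(2π) = 0 gives x = 4·118/(π+4) ≈ 66.0917.
A'' = 1/8 + 1/(2π) > 0, so this gives the minimum combined area; x ≈ 66.0917 cm to the square.

66.0917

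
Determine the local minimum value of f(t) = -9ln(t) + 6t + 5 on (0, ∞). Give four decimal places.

f'(t) = -9/t + 6 = 0 gives t = 3/2.
f''(t) = 9/t², which is positive for t > 0, so this is a local minimum.
f(3/2) = -9·ln(3/2) + 9 + 5 ≈ 10.3508.

10.3508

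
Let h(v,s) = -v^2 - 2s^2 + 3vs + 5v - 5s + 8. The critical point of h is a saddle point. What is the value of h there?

∂h/∂v = -2v + 3s + 5 = 0 and ∂h/∂s = 3v - 4s - 5 = 0, so (v, s) = (-5, -5).
The Hessian has h_{vv} = -2, h_{ss} = -4, h_{vs} = 3, giving D = -1 < 0, so the point is a saddle point.
h(-5, -5) = 8.

8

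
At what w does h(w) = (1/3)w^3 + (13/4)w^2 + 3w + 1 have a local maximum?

h'(w) = w^2 + (13/2)w + 3. Setting h'(w) = 0 gives w ∈ {-6, -1/2}.
h''(w) = 2w + 13/2. h''(-6) = -11/2 < 0 ⇒ local maximum; h''(-1/2) = 11/2 > 0 ⇒ local minimum.
So the local maximum value is h(-6) = 28.

-6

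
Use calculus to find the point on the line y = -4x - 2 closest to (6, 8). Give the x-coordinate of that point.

-2

Minimize D(x)^2 = (x - 6)^2 + (-4x - 10)^2.
d/dx[D^2] = 2(x - 6) + 2·(-4)·(-4x - 10) = 0 ⇒ x = -2.
Then y = 6 and the distance is √(68) ≈ 8.2462.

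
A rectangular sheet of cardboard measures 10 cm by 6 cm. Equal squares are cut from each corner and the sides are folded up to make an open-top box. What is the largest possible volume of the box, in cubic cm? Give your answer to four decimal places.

With cut size x, the volume is V(x) = x(10 − 2x)(6 − 2x) for 0 < x < 3.
V'(x) = 12x^2 − 64x + 60. Setting V'(x) = 0 gives x ≈ 1.2137 (the root in (0, 3)).
V''(x) = 24x − 64 is negative there, so this is the maximum; V ≈ 32.8353.

32.8353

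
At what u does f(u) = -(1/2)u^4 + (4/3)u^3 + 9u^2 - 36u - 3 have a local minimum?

f'(u) = -2u^3 + 4u^2 + 18u - 36 = 0 at u = -3, 2, 3.
Since f''(u) = -6u^2 + 8u + 18, we get f''(-3) = -60 < 0 ⇒ local maximum; f''(2) = 10 > 0 ⇒ local minimum; f''(3) = -12 < 0 ⇒ local maximum.
So the local minimum value is f(2) = -109/3.

2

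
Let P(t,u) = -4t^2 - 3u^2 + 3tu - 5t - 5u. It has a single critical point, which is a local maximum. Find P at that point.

∂P/∂t = -8t + 3u - 5 = 0 and ∂P/∂u = 3t - 6u - 5 = 0, so (t, u) = (-15/13, -55/39).
The Hessian has P_{tt} = -8, P_{uu} = -6, P_{tu} = 3, giving D = 39 > 0 with P_{tt} < 0, so the point is a local maximum.
P(-15/13, -55/39) = 250/39.

250/39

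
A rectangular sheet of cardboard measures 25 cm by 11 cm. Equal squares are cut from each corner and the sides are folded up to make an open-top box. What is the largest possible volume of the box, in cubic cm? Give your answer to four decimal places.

300.5887

With cut size x, the volume is V(x) = x(25 − 2x)(11 − 2x) for 0 < x < 5.5.
V'(x) = 12x^2 − 144x + 275. Setting V'(x) = 0 gives x ≈ 2.3829 (the root in (0, 5.5)).
V''(x) = 24x − 144 is negative there, so this is the maximum; V ≈ 300.5887.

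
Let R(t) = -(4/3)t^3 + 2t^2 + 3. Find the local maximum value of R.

R'(t) = -4t^2 + 4t. Setting R'(t) = 0 gives t ∈ {0, 1}.
Since R''(t) = -8t + 4, we get R''(0) = 4 > 0 ⇒ local minimum; R''(1) = -4 < 0 ⇒ local maximum.
So the local maximum value is R(1) = 11/3.

11/3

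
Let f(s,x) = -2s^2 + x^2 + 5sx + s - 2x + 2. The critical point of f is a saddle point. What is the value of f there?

∂f/∂s = -4s + 5x + 1 = 0 and ∂f/∂x = 5s + 2x - 2 = 0, so (s, x) = (4/11, 1/11).
The Hessian has f_{ss} = -4, f_{xx} = 2, f_{sx} = 5, giving D = -33 < 0, so the point is a saddle point.
f(4/11, 1/11) = 23/11.

23/11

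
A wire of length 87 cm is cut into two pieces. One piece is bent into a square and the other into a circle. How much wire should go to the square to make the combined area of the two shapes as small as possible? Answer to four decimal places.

Let x be the length used for the square. Square side x/4; circle radius (87−x)/(2π).
A(x) = (x/4)² + π·((87−x)/(2π))² = x²/16 + (87−x)²/(4π) for 0 ≤ x ≤ 87. A'(x) = x/8 − (87−x)/(2π) = 0 gives x = 4·87/(π+4) ≈ 48.7286.
A'' = 1/8 + 1/(2π) > 0, so this gives the minimum combined area; x ≈ 48.7286 cm to the square.

48.7286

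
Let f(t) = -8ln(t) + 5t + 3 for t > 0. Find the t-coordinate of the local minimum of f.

f'(t) = -8/t + 5 = 0 gives t = 8/5.
f''(t) = 8/t², which is positive for t > 0, so this is a local minimum.
f(8/5) = -8·ln(8/5) + 8 + 3 ≈ 7.2400.

8/5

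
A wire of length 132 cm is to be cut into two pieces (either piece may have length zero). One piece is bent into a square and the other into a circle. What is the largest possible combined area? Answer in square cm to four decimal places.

1386.5579

Let x be the length used for the square. Square side x/4; circle radius (132−x)/(2π).
A(x) = (x/4)² + π·((132−x)/(2π))² = x²/16 + (132−x)²/(4π) for 0 ≤ x ≤ 132. A'(x) = x/8 − (132−x)/(2π) = 0 gives x = 4·132/(π+4) ≈ 73.9331.
A'' > 0, so the interior critical point is a minimum; the maximum is at an endpoint. A(0) = 1386.5579 and A(132) = 1089.0000, so the largest area is 1386.5579.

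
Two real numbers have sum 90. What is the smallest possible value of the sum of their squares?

With a + b = 90, a^2 + b^2 = a^2 + (90 − a)^2.
The derivative 2a − 2(90 − a) = 4a − 180 vanishes at a = 45; second derivative 4 > 0, a minimum.
The minimum is 2·(45)^2 = 4050.

4050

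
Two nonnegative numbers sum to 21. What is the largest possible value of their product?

With x + y = 21, the product is P(x) = x(21 − x).
P'(x) = 21 − 2x = 0 gives x = 21/2; P'' = −2 < 0, so this is the maximum.
P = 21/2·21/2 = 441/4.

441/4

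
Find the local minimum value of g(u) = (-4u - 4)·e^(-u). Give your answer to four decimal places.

Differentiating with the product rule gives g'(u) = (4u)·e^(-u). Since e^(-u) > 0, the only critical point is u = 0.
g''(0) has the same sign as 4 > 0, so this is a local minimum.
g(0) = (-4)·e^(0) ≈ -4.0000.

-4.0000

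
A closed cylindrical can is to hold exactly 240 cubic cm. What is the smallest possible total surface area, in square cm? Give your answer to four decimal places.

213.7906

With radius r and height h, πr²h = 240 so h = 240/(πr²), and S(r) = 2πr² + 2πrh = 2πr² + 2·240/r.
S'(r) = 4πr − 2·240/r² = 0 ⇒ r³ = 240/(2π), so r ≈ 3.3678 and h = 2r ≈ 6.7356.
S''(r) = 4π + 4·240/r³ > 0, so this is the minimum; S ≈ 213.7906.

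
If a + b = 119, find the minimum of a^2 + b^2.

14161/2

With a + b = 119, a^2 + b^2 = a^2 + (119 − a)^2.
The derivative 2a − 2(119 − a) = 4a − 238 vanishes at a = 119/2; second derivative 4 > 0, a minimum.
The minimum is 2·(119/2)^2 = 14161/2.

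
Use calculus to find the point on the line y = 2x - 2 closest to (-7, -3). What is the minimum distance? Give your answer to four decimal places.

5.8138

Minimize D(x)^2 = (x + 7)^2 + (2x + 1)^2.
d/dx[D^2] = 2(x + 7) + 2·2·(2x + 1) = 0 ⇒ x = -9/5.
Then y = -28/5 and the distance is √(169/5) ≈ 5.8138.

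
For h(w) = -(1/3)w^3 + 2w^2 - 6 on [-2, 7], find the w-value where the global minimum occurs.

7

Differentiating, h'(w) = -w^2 + 4w; which vanishes at w = 0 and w = 4.
Candidates: h(-2) = 14/3, h(0) = -6, h(4) = 14/3, h(7) = -67/3.
So the minimum is h(7) = -67/3.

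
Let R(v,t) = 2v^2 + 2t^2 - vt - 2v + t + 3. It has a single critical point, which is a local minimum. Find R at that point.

37/15

∂R/∂v = 4v - t - 2 = 0 and ∂R/∂t = -v + 4t + 1 = 0, so (v, t) = (7/15, -2/15).
The Hessian has R_{vv} = 4, R_{tt} = 4, R_{vt} = -1, giving D = 15 > 0 with R_{vv} > 0, so the point is a local minimum.
R(7/15, -2/15) = 37/15.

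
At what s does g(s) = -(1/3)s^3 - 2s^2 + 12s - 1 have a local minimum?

-6

g'(s) = -s^2 - 4s + 12 = 0 at s = -6, 2.
Second-derivative test with g''(s) = -2s - 4: g''(-6) = 8 > 0 ⇒ local minimum; g''(2) = -8 < 0 ⇒ local maximum.
The local minimum is g(-6) = -73.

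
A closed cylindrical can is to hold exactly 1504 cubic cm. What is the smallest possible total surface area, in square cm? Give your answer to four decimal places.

726.6854

With radius r and height h, πr²h = 1504 so h = 1504/(πr²), and S(r) = 2πr² + 2πrh = 2πr² + 2·1504/r.
S'(r) = 4πr − 2·1504/r² = 0 ⇒ r³ = 1504/(2π), so r ≈ 6.2090 and h = 2r ≈ 12.4180.
S''(r) = 4π + 4·1504/r³ > 0, so this is the minimum; S ≈ 726.6854.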